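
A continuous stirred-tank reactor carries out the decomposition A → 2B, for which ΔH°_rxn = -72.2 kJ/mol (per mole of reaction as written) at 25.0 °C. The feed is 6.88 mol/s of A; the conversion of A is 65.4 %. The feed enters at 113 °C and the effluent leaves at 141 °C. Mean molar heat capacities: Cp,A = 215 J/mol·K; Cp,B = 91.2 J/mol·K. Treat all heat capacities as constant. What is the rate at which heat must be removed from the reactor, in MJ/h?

Extent of reaction ξ = 0.654 × 6.88 = 4.4995 mol/s
Reaction term: ξ·ΔH°_rxn = 4.4995 × -72.2 = -324.87 kJ/s
Sensible, feed 113→25 °C: -130.17 kJ/s
Outlet flows (mol/s): A 2.3805, B 8.999
Sensible, products 25→141 °C: 154.57 kJ/s
Q = ΔH = -300.46 kJ/s = -300.46 kW
Heat removed = 1081.7 MJ/h

Q_out = 1080 MJ/h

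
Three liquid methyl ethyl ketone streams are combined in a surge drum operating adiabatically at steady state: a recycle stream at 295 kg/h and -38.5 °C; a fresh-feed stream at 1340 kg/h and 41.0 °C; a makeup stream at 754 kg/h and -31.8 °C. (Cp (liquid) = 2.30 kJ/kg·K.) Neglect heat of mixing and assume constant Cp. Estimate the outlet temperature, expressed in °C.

No heat crosses the boundary, so H_out = H_in.
T_out = Σ ṁᵢCp,ᵢTᵢ / Σ ṁᵢCp,ᵢ
      = 45092 / 5494.7 = 8.2065 °C

T_out = 8.21 °C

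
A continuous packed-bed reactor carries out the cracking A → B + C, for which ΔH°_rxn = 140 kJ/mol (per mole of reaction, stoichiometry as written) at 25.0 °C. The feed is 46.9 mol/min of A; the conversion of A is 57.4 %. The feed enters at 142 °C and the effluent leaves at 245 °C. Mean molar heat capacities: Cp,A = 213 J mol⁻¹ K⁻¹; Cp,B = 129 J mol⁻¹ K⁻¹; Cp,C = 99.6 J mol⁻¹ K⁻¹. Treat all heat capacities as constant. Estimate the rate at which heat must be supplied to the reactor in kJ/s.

Extent of reaction ξ = 0.574 × 46.9 = 26.921 mol/min
Reaction term: ξ·ΔH°_rxn = 26.921 × 140 = 3768.9 kJ/min
Sensible, feed 142→25 °C: -1168.8 kJ/min
Outlet flows (mol/min): A 19.979, B 26.921, C 26.921
Sensible, products 25→245 °C: 2290.1 kJ/min
Q = ΔH = 4890.2 kJ/min = 81.504 kW
Heat supplied = 81.504 kJ/s

Q_in = 81.5 kJ/s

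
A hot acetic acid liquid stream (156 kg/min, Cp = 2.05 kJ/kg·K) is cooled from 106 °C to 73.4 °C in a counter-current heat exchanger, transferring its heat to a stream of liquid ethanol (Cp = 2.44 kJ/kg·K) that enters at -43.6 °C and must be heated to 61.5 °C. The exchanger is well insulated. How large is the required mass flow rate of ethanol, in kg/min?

ṁ_c = 40.7 kg/min

Heat released by hot stream: Q = 156 × 2.05 × (106 − 73.4) = 10425 kJ/min
Energy balance on cold side (adiabatic exchanger): Q = ṁ_c·Cp_c·(T_c,out − T_c,in)
ṁ_c = 10425 / [2.44 × (61.5 − -43.6)] = 40.654 kg/min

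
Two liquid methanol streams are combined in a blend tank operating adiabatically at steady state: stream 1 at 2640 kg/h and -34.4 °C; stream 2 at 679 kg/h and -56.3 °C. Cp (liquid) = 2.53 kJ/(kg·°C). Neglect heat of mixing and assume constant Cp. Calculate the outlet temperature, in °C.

T_out = -38.9 °C

Energy balance with Q = 0: Σ ṁᵢCp,ᵢ(T_out − Tᵢ) = 0
T_out = Σ ṁᵢCp,ᵢTᵢ / Σ ṁᵢCp,ᵢ
      = -326480 / 8397.1 = -38.88 °C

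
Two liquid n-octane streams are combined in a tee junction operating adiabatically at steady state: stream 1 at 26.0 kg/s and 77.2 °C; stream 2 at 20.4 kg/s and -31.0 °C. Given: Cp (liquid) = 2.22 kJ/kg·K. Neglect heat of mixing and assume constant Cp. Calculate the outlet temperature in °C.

T_out = 29.6 °C

Adiabatic, steady state ⇒ Σ ṁᵢCp,ᵢ(T_out − Tᵢ) = 0
Σ ṁᵢCp,ᵢTᵢ = 26.0×2.22×77.2 + 20.4×2.22×-31.0 = 3052.1
Σ ṁᵢCp,ᵢ = 26.0×2.22 + 20.4×2.22 = 103.01
T_out = 3052.1 / 103.01 = 29.629 °C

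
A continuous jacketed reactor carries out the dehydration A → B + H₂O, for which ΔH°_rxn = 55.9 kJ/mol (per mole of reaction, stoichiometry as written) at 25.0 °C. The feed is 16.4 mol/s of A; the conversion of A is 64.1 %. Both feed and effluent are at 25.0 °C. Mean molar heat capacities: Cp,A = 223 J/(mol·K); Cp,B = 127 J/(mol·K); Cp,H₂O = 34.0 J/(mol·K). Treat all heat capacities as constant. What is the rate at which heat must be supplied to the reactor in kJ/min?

Q_in = 35300 kJ/min

Extent of reaction ξ = 0.641 × 16.4 = 10.512 mol/s
Reaction term: ξ·ΔH°_rxn = 10.512 × 55.9 = 587.64 kJ/s
Q = ΔH = 587.64 kJ/s = 587.64 kW
Heat supplied = 35259 kJ/min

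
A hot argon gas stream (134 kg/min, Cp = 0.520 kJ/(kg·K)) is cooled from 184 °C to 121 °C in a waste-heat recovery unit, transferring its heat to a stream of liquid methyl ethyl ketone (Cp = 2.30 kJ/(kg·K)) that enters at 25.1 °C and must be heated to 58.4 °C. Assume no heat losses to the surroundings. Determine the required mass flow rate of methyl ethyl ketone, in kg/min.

Heat released by hot stream: Q = 134 × 0.520 × (184 − 121) = 4389.8 kJ/min
Energy balance on cold side (adiabatic exchanger): Q = ṁ_c·Cp_c·(T_c,out − T_c,in)
ṁ_c = 4389.8 / [2.30 × (58.4 − 25.1)] = 57.316 kg/min

ṁ_c = 57.3 kg/min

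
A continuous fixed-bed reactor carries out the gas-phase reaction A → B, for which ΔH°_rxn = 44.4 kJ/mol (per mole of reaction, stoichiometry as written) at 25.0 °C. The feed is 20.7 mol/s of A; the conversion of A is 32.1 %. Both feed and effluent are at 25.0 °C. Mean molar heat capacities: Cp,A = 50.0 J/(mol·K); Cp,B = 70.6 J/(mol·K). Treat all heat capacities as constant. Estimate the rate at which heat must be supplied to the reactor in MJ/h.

Extent of reaction ξ = 0.321 × 20.7 = 6.6447 mol/s
Reaction term: ξ·ΔH°_rxn = 6.6447 × 44.4 = 295.02 kJ/s
Q = ΔH = 295.02 kJ/s = 295.02 kW
Heat supplied = 1062.1 MJ/h

Q_in = 1060 MJ/h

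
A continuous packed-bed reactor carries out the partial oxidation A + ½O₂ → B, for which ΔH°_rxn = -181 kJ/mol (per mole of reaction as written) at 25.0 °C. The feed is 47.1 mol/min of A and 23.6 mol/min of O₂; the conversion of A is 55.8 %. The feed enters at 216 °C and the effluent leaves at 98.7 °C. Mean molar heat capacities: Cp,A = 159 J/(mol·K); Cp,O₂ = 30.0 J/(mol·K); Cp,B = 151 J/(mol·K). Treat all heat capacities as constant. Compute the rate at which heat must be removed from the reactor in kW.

Extent of reaction ξ = 0.558 × 47.1 = 26.282 mol/min
Reaction term: ξ·ΔH°_rxn = 26.282 × -181 = -4757 kJ/min
Sensible, feed 216→25 °C: -1565.6 kJ/min
Outlet flows (mol/min): A 20.818, O₂ 10.459, B 26.282
Sensible, products 25→98.7 °C: 559.56 kJ/min
Q = ΔH = -5763.1 kJ/min = -96.051 kW
Heat removed = 96.051 kW

Q_out = 96.1 kW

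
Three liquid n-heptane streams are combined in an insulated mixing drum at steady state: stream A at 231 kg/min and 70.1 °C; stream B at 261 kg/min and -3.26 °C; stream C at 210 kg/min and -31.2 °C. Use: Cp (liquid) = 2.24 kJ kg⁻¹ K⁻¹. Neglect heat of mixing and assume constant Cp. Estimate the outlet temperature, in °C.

Adiabatic, steady state ⇒ Σ ṁᵢCp,ᵢ(T_out − Tᵢ) = 0
Σ ṁᵢCp,ᵢTᵢ = 231×2.24×70.1 + 261×2.24×-3.26 + 210×2.24×-31.2 = 19690
Σ ṁᵢCp,ᵢ = 231×2.24 + 261×2.24 + 210×2.24 = 1572.5
T_out = 19690 / 1572.5 = 12.522 °C

T_out = 12.5 °C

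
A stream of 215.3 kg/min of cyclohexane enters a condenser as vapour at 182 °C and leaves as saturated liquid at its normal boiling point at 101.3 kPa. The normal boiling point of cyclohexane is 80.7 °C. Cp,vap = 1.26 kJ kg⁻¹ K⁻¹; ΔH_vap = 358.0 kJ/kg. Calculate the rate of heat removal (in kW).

Q_c = 1740 kW

vapour 182→80.7 °C: -127.64 kJ/kg
condensation at 80.7 °C: -358 kJ/kg
Δh = -127.64 + -358 = -485.64 kJ/kg
Q = ṁ·Δh = 215.3 kg/min × -485.64 kJ/kg = -104560 kJ/min
|Q| = 1742.6 kW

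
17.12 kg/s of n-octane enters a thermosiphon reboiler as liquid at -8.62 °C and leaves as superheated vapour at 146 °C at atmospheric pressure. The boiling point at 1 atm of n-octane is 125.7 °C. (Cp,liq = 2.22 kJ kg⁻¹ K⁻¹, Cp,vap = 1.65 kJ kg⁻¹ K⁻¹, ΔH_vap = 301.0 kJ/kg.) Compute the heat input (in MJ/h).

Q = 39000 MJ/h

liquid -8.62→125.7 °C: 298.19 kJ/kg
vaporisation at 125.7 °C: 301 kJ/kg
vapour 125.7→146 °C: 33.495 kJ/kg
Δh = 298.19 + 301 + 33.495 = 632.69 kJ/kg
Q = ṁ·Δh = 17.12 kg/s × 632.69 kJ/kg = 10832 kJ/s
|Q| = 10832 kW = 38994 MJ/h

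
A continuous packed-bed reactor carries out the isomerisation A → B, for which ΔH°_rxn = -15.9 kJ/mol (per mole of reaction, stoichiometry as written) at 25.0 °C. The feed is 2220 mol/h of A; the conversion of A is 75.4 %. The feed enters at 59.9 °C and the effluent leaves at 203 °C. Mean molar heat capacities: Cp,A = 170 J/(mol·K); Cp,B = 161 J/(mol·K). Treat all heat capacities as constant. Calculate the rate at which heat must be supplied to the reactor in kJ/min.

Q_in = 412 kJ/min

Extent of reaction ξ = 0.754 × 2220 = 1673.9 mol/h
Reaction term: ξ·ΔH°_rxn = 1673.9 × -15.9 = -26615 kJ/h
Sensible, feed 59.9→25 °C: -13171 kJ/h
Outlet flows (mol/h): A 546.12, B 1673.9
Sensible, products 25→203 °C: 64496 kJ/h
Q = ΔH = 24710 kJ/h = 6.8638 kW
Heat supplied = 411.83 kJ/min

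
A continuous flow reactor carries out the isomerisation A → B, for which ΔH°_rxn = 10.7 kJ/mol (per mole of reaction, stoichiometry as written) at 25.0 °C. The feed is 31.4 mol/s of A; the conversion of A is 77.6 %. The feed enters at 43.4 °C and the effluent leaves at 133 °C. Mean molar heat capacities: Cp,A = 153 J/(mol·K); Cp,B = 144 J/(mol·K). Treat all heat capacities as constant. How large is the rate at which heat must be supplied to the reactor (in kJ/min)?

Extent of reaction ξ = 0.776 × 31.4 = 24.366 mol/s
Reaction term: ξ·ΔH°_rxn = 24.366 × 10.7 = 260.72 kJ/s
Sensible, feed 43.4→25 °C: -88.397 kJ/s
Outlet flows (mol/s): A 7.0336, B 24.366
Sensible, products 25→133 °C: 495.17 kJ/s
Q = ΔH = 667.49 kJ/s = 667.49 kW
Heat supplied = 40050 kJ/min

Q_in = 40000 kJ/min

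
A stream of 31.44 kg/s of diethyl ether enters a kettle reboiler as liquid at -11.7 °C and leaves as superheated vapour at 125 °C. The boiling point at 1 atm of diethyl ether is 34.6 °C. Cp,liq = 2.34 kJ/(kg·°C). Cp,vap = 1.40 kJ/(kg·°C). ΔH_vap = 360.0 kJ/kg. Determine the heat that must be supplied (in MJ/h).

Q = 67300 MJ/h

liquid -11.7→34.6 °C: 108.34 kJ/kg
vaporisation at 34.6 °C: 360 kJ/kg
vapour 34.6→125 °C: 126.56 kJ/kg
Δh = 108.34 + 360 + 126.56 = 594.9 kJ/kg
Q = ṁ·Δh = 31.44 kg/s × 594.9 kJ/kg = 18704 kJ/s
|Q| = 18704 kW = 67333 MJ/h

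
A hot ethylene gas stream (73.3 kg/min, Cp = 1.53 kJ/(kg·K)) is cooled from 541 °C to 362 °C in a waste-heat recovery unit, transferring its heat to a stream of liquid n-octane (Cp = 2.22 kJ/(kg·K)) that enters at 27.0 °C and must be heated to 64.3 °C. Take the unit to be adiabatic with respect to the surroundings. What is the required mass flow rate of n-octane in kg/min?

ṁ_c = 242 kg/min

Heat released by hot stream: Q = 73.3 × 1.53 × (541 − 362) = 20075 kJ/min
Energy balance on cold side (adiabatic exchanger): Q = ṁ_c·Cp_c·(T_c,out − T_c,in)
ṁ_c = 20075 / [2.22 × (64.3 − 27.0)] = 242.43 kg/min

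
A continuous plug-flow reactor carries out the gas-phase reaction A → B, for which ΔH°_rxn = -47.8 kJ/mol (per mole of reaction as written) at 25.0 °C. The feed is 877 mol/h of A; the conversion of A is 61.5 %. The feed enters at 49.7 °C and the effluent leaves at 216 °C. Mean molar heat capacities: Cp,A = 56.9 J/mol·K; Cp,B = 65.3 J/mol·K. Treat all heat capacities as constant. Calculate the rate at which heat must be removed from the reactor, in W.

Q_out = 4620 W

Extent of reaction ξ = 0.615 × 877 = 539.36 mol/h
Reaction term: ξ·ΔH°_rxn = 539.36 × -47.8 = -25781 kJ/h
Sensible, feed 49.7→25 °C: -1232.6 kJ/h
Outlet flows (mol/h): A 337.64, B 539.36
Sensible, products 25→216 °C: 10396 kJ/h
Q = ΔH = -16617 kJ/h = -4.6159 kW
Heat removed = 4615.9 W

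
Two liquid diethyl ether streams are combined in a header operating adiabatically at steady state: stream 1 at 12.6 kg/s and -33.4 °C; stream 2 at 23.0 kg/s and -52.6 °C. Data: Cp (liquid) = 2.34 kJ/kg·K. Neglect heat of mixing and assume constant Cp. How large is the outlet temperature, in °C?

Adiabatic, steady state ⇒ Σ ṁᵢCp,ᵢ(T_out − Tᵢ) = 0
Σ ṁᵢCp,ᵢTᵢ = 12.6×2.34×-33.4 + 23.0×2.34×-52.6 = -3815.7
Σ ṁᵢCp,ᵢ = 12.6×2.34 + 23.0×2.34 = 83.304
T_out = -3815.7 / 83.304 = -45.804 °C

T_out = -45.8 °C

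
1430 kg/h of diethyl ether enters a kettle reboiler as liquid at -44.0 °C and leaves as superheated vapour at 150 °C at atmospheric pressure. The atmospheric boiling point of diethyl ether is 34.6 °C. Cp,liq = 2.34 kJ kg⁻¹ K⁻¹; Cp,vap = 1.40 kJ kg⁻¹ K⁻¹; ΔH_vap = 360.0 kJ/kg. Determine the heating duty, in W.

liquid -44.0→34.6 °C: 183.92 kJ/kg
vaporisation at 34.6 °C: 360 kJ/kg
vapour 34.6→150 °C: 161.56 kJ/kg
Δh = 183.92 + 360 + 161.56 = 705.48 kJ/kg
Q = ṁ·Δh = 1430 kg/h × 705.48 kJ/kg = 1.0088e+06 kJ/h
|Q| = 280.23 kW = 280230 W

Q = 280000 W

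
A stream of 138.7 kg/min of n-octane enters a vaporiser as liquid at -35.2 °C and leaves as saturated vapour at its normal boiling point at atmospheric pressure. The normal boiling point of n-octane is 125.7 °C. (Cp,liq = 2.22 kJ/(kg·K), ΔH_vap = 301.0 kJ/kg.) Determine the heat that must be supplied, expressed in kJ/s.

liquid -35.2→125.7 °C: 357.2 kJ/kg
vaporisation at 125.7 °C: 301 kJ/kg
Δh = 357.2 + 301 = 658.2 kJ/kg
Q = ṁ·Δh = 138.7 kg/min × 658.2 kJ/kg = 91292 kJ/min
|Q| = 1521.5 kW

Q = 1520 kJ/s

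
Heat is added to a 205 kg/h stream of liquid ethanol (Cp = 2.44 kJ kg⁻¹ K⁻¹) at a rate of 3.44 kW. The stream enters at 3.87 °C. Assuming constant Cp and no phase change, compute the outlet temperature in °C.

T_out = 28.6 °C

Q = 3.44 kW = 12384 kJ/h
ΔT = Q/(ṁ·Cp) = 12384/(205×2.44) = 24.758 K
T_out = 3.87 + 24.758 = 28.628 °C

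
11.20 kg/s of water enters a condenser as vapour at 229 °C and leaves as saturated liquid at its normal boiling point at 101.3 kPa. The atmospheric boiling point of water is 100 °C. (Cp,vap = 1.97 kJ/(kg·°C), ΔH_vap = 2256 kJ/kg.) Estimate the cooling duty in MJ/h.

Q_c = 101000 MJ/h

vapour 229→100 °C: -254.13 kJ/kg
condensation at 100 °C: -2256 kJ/kg
Δh = -254.13 + -2256 = -2510.1 kJ/kg
Q = ṁ·Δh = 11.20 kg/s × -2510.1 kJ/kg = -28113 kJ/s
|Q| = 28113 kW = 101210 MJ/h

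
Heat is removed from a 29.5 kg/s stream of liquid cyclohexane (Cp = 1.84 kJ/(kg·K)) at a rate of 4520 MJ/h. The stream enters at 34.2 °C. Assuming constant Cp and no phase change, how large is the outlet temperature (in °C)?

Q = 4520 MJ/h = 1255.6 kJ/s
ΔT = Q/(ṁ·Cp) = 1255.6/(29.5×1.84) = 23.131 K
T_out = 34.2 − 23.131 = 11.069 °C

T_out = 11.1 °C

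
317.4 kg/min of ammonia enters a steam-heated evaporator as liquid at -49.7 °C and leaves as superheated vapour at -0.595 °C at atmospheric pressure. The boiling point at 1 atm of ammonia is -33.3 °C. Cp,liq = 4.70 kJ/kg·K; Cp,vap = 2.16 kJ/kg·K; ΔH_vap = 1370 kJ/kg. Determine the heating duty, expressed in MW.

Q = 8.03 MW

liquid -49.7→-33.3 °C: 77.08 kJ/kg
vaporisation at -33.3 °C: 1370 kJ/kg
vapour -33.3→-0.595 °C: 70.643 kJ/kg
Δh = 77.08 + 1370 + 70.643 = 1517.7 kJ/kg
Q = ṁ·Δh = 317.4 kg/min × 1517.7 kJ/kg = 481730 kJ/min
|Q| = 8028.8 kW = 8.0288 MW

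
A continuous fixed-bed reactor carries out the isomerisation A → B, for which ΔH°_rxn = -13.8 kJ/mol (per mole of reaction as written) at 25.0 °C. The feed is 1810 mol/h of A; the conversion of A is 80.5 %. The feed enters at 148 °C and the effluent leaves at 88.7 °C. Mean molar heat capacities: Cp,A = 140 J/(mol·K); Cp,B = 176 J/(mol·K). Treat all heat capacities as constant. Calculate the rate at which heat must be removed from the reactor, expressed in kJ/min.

Q_out = 530 kJ/min

Extent of reaction ξ = 0.805 × 1810 = 1457.1 mol/h
Reaction term: ξ·ΔH°_rxn = 1457.1 × -13.8 = -20107 kJ/h
Sensible, feed 148→25 °C: -31168 kJ/h
Outlet flows (mol/h): A 352.95, B 1457.1
Sensible, products 25→88.7 °C: 19483 kJ/h
Q = ΔH = -31793 kJ/h = -8.8313 kW
Heat removed = 529.88 kJ/min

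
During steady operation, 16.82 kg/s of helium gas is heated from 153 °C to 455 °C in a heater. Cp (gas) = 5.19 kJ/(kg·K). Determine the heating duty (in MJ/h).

Q = 94900 MJ/h

Q = ṁ·Cp·ΔT = 16.82 × 5.19 × (455 − 153) = 26363 kJ/s
Heating duty = 94908 MJ/h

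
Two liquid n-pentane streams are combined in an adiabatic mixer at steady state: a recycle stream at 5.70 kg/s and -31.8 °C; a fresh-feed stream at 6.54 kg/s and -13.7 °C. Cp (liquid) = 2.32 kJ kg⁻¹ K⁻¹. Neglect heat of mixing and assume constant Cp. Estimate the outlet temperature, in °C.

Energy balance with Q = 0: Σ ṁᵢCp,ᵢ(T_out − Tᵢ) = 0
T_out = Σ ṁᵢCp,ᵢTᵢ / Σ ṁᵢCp,ᵢ
      = -628.39 / 28.397 = -22.129 °C

T_out = -22.1 °C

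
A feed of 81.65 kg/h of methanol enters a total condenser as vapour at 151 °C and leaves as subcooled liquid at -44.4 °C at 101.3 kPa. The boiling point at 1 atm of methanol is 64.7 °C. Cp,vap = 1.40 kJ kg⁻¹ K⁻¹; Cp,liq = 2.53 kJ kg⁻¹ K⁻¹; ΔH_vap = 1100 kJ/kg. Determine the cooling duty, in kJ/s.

Q_c = 33.9 kJ/s

vapour 151→64.7 °C: -120.82 kJ/kg
condensation at 64.7 °C: -1100 kJ/kg
liquid 64.7→-44.4 °C: -276.02 kJ/kg
Δh = -120.82 + -1100 + -276.02 = -1496.8 kJ/kg
Q = ṁ·Δh = 81.65 kg/h × -1496.8 kJ/kg = -122220 kJ/h
|Q| = 33.949 kW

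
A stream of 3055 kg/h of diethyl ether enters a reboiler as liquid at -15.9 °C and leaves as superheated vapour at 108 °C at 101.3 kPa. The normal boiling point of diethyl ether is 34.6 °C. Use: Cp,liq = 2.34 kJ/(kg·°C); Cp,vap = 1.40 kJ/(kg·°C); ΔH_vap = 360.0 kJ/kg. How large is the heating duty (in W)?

Q = 493000 W

liquid -15.9→34.6 °C: 118.17 kJ/kg
vaporisation at 34.6 °C: 360 kJ/kg
vapour 34.6→108 °C: 102.76 kJ/kg
Δh = 118.17 + 360 + 102.76 = 580.93 kJ/kg
Q = ṁ·Δh = 3055 kg/h × 580.93 kJ/kg = 1.7747e+06 kJ/h
|Q| = 492.98 kW = 492980 W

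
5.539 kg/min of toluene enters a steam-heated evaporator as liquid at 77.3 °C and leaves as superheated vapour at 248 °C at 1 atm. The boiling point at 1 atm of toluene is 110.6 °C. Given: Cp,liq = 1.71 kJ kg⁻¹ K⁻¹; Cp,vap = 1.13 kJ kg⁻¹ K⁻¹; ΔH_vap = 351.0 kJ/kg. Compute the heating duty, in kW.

Q = 52.0 kW

liquid 77.3→110.6 °C: 56.943 kJ/kg
vaporisation at 110.6 °C: 351 kJ/kg
vapour 110.6→248 °C: 155.26 kJ/kg
Δh = 56.943 + 351 + 155.26 = 563.21 kJ/kg
Q = ṁ·Δh = 5.539 kg/min × 563.21 kJ/kg = 3119.6 kJ/min
|Q| = 51.993 kW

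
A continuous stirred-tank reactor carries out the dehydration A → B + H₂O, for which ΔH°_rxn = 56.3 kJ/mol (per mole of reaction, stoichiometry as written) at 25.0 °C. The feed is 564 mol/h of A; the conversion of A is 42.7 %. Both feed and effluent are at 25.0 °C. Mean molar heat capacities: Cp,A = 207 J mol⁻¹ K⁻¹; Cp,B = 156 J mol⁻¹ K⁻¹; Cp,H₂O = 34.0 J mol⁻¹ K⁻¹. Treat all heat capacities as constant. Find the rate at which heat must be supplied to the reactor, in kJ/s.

Extent of reaction ξ = 0.427 × 564 = 240.83 mol/h
Reaction term: ξ·ΔH°_rxn = 240.83 × 56.3 = 13559 kJ/h
Q = ΔH = 13559 kJ/h = 3.7663 kW
Heat supplied = 3.7663 kJ/s

Q_in = 3.77 kJ/s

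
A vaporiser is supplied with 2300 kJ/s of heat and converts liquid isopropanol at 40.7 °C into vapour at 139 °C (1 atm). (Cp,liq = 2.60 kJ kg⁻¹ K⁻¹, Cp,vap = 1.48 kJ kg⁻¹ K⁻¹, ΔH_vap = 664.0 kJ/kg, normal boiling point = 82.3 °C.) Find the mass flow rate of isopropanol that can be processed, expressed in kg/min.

Δh = 2.60×(82.3−40.7) + 664.0 + 1.48×(139−82.3) = 856.08 kJ/kg
Q = 2300 kJ/s = 2300 kJ/s = 138000 kJ/min
ṁ = Q/Δh = 138000 / 856.08 = 161.2 kg/min

ṁ = 161 kg/min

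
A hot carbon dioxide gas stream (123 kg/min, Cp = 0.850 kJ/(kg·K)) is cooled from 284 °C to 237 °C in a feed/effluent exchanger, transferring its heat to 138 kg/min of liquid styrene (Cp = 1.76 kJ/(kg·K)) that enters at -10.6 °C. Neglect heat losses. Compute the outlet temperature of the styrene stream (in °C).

Heat released by hot stream: Q = 123 × 0.850 × (284 − 237) = 4913.8 kJ/min
Energy balance on cold side (adiabatic exchanger): Q = ṁ_c·Cp_c·(T_c,out − T_c,in)
T_c,out = -10.6 + 4913.8/(138 × 1.76) = 9.6316 °C

T_c,out = 9.63 °C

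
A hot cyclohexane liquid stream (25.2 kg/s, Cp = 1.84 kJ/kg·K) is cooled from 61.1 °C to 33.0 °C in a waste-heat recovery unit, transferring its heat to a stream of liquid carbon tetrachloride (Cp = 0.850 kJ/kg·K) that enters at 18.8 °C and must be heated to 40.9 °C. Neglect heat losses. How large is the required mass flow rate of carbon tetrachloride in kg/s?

Heat released by hot stream: Q = 25.2 × 1.84 × (61.1 − 33.0) = 1302.9 kJ/s
Energy balance on cold side (adiabatic exchanger): Q = ṁ_c·Cp_c·(T_c,out − T_c,in)
ṁ_c = 1302.9 / [0.850 × (40.9 − 18.8)] = 69.361 kg/s

ṁ_c = 69.4 kg/s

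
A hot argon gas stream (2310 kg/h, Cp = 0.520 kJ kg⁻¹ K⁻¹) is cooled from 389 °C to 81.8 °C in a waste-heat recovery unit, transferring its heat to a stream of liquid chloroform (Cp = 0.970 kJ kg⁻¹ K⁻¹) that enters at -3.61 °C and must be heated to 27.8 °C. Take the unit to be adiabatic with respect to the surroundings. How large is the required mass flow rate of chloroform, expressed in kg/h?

ṁ_c = 12100 kg/h

Heat released by hot stream: Q = 2310 × 0.520 × (389 − 81.8) = 369010 kJ/h
Energy balance on cold side (adiabatic exchanger): Q = ṁ_c·Cp_c·(T_c,out − T_c,in)
ṁ_c = 369010 / [0.970 × (27.8 − -3.61)] = 12111 kg/h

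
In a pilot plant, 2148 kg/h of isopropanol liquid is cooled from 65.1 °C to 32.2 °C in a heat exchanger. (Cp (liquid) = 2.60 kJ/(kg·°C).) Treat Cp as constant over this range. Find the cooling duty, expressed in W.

Q = ṁ·Cp·ΔT = 2148 × 2.60 × (32.2 − 65.1) = -183740 kJ/h
Converting: 183740 / 3600 s = 51.039 kW
Cooling duty = 51039 W

Q_c = 51000 W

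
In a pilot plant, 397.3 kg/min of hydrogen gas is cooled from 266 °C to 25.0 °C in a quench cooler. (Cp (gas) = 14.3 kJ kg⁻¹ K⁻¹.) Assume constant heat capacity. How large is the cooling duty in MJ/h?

Q_c = 82200 MJ/h

Q = ṁ·Cp·ΔT = 397.3 × 14.3 × (25.0 − 266) = -1.3692e+06 kJ/min
Converting: 1.3692e+06 / 60 s = 22820 kW
Cooling duty = 82153 MJ/h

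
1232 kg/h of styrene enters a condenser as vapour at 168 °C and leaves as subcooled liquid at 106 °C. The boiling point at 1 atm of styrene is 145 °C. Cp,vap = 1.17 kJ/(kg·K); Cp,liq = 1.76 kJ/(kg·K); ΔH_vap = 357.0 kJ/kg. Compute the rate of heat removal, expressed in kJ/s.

Q_c = 155 kJ/s

vapour 168→145 °C: -26.91 kJ/kg
condensation at 145 °C: -357 kJ/kg
liquid 145→106 °C: -68.64 kJ/kg
Δh = -26.91 + -357 + -68.64 = -452.55 kJ/kg
Q = ṁ·Δh = 1232 kg/h × -452.55 kJ/kg = -557540 kJ/h
|Q| = 154.87 kW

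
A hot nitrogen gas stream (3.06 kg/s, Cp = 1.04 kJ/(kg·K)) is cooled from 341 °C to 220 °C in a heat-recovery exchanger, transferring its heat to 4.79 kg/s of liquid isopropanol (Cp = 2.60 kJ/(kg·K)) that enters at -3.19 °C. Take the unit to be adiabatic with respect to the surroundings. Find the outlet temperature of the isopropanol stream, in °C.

Heat released by hot stream: Q = 3.06 × 1.04 × (341 − 220) = 385.07 kJ/s
Energy balance on cold side (adiabatic exchanger): Q = ṁ_c·Cp_c·(T_c,out − T_c,in)
T_c,out = -3.19 + 385.07/(4.79 × 2.60) = 27.729 °C

T_c,out = 27.7 °C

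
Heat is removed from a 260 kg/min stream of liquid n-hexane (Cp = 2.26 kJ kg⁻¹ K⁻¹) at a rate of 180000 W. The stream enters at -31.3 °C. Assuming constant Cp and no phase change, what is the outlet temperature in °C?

T_out = -49.7 °C

Q = 180000 W = 10800 kJ/min
ΔT = Q/(ṁ·Cp) = 10800/(260×2.26) = 18.38 K
T_out = -31.3 − 18.38 = -49.68 °C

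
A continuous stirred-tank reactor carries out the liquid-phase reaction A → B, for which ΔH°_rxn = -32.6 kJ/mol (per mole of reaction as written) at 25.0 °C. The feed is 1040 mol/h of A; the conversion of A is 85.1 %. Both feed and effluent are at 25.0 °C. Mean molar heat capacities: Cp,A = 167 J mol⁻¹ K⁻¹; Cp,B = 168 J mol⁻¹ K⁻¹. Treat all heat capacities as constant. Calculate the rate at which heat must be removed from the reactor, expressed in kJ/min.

Q_out = 481 kJ/min

Extent of reaction ξ = 0.851 × 1040 = 885.04 mol/h
Reaction term: ξ·ΔH°_rxn = 885.04 × -32.6 = -28852 kJ/h
Q = ΔH = -28852 kJ/h = -8.0145 kW
Heat removed = 480.87 kJ/min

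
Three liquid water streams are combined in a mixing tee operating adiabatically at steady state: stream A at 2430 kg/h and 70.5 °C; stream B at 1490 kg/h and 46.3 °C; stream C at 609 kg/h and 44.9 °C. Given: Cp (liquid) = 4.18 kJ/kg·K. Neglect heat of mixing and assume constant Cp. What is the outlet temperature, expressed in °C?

T_out = 59.1 °C

No heat crosses the boundary, so H_out = H_in.
Σ ṁᵢCp,ᵢTᵢ = 2430×4.18×70.5 + 1490×4.18×46.3 + 609×4.18×44.9 = 1.1188e+06
Σ ṁᵢCp,ᵢ = 2430×4.18 + 1490×4.18 + 609×4.18 = 18931
T_out = 1.1188e+06 / 18931 = 59.096 °C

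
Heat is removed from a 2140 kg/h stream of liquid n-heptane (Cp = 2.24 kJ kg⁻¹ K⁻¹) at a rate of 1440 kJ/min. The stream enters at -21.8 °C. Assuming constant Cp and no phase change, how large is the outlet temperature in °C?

T_out = -39.8 °C

Q = 1440 kJ/min = 86400 kJ/h
ΔT = Q/(ṁ·Cp) = 86400/(2140×2.24) = 18.024 K
T_out = -21.8 − 18.024 = -39.824 °C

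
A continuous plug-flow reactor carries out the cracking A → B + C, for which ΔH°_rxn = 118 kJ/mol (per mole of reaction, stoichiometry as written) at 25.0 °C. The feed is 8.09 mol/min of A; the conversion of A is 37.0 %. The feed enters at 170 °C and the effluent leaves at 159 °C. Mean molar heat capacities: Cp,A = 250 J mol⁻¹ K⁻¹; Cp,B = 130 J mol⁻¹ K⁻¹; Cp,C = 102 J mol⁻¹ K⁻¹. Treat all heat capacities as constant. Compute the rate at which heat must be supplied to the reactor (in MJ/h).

Extent of reaction ξ = 0.370 × 8.09 = 2.9933 mol/min
Reaction term: ξ·ΔH°_rxn = 2.9933 × 118 = 353.21 kJ/min
Sensible, feed 170→25 °C: -293.26 kJ/min
Outlet flows (mol/min): A 5.0967, B 2.9933, C 2.9933
Sensible, products 25→159 °C: 263.8 kJ/min
Q = ΔH = 323.74 kJ/min = 5.3957 kW
Heat supplied = 19.425 MJ/h

Q_in = 19.4 MJ/h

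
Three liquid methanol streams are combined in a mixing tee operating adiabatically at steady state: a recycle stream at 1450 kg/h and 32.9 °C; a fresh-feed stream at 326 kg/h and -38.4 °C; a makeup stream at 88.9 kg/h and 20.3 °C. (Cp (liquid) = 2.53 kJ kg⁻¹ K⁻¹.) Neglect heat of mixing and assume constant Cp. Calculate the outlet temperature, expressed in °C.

T_out = 19.8 °C

Energy balance with Q = 0: Σ ṁᵢCp,ᵢ(T_out − Tᵢ) = 0
Σ ṁᵢCp,ᵢTᵢ = 1450×2.53×32.9 + 326×2.53×-38.4 + 88.9×2.53×20.3 = 93588
Σ ṁᵢCp,ᵢ = 1450×2.53 + 326×2.53 + 88.9×2.53 = 4718.2
T_out = 93588 / 4718.2 = 19.836 °C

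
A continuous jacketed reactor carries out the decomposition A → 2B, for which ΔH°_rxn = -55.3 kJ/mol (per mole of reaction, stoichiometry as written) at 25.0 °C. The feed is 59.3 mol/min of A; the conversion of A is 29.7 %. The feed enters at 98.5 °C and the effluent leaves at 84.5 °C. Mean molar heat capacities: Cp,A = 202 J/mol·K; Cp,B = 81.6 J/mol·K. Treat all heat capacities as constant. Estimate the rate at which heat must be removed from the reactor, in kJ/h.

Q_out = 70900 kJ/h

Extent of reaction ξ = 0.297 × 59.3 = 17.612 mol/min
Reaction term: ξ·ΔH°_rxn = 17.612 × -55.3 = -973.95 kJ/min
Sensible, feed 98.5→25 °C: -880.43 kJ/min
Outlet flows (mol/min): A 41.688, B 35.224
Sensible, products 25→84.5 °C: 672.07 kJ/min
Q = ΔH = -1182.3 kJ/min = -19.705 kW
Heat removed = 70939 kJ/h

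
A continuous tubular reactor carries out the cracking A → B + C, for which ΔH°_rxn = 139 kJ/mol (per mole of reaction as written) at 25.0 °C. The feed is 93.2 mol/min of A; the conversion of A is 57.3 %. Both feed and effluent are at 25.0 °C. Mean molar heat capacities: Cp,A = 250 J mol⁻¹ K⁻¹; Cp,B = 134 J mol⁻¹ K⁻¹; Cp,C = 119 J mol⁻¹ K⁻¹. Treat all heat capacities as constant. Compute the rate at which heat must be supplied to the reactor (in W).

Extent of reaction ξ = 0.573 × 93.2 = 53.404 mol/min
Reaction term: ξ·ΔH°_rxn = 53.404 × 139 = 7423.1 kJ/min
Q = ΔH = 7423.1 kJ/min = 123.72 kW
Heat supplied = 123720 W

Q_in = 124000 W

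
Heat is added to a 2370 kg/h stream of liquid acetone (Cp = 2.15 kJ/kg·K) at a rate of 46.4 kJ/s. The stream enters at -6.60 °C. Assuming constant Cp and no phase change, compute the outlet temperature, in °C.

T_out = 26.2 °C

Q = 46.4 kJ/s = 167040 kJ/h
ΔT = Q/(ṁ·Cp) = 167040/(2370×2.15) = 32.782 K
T_out = -6.60 + 32.782 = 26.182 °C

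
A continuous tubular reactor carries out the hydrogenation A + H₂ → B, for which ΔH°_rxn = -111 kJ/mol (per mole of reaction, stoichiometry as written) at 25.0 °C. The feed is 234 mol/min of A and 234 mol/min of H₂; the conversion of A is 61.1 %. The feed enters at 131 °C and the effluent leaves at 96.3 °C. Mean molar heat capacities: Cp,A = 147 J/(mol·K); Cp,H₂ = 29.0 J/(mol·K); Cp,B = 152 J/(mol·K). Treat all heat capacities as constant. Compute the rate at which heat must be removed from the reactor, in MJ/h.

Q_out = 1050 MJ/h

Extent of reaction ξ = 0.611 × 234 = 142.97 mol/min
Reaction term: ξ·ΔH°_rxn = 142.97 × -111 = -15870 kJ/min
Sensible, feed 131→25 °C: -4365.5 kJ/min
Outlet flows (mol/min): A 91.026, H₂ 91.026, B 142.97
Sensible, products 25→96.3 °C: 2691.8 kJ/min
Q = ΔH = -17544 kJ/min = -292.4 kW
Heat removed = 1052.6 MJ/h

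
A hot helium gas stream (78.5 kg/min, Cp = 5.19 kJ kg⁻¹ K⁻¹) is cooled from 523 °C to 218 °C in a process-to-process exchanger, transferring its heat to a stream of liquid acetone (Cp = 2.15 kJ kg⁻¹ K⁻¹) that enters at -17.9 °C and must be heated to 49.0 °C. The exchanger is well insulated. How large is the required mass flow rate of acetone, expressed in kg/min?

Heat released by hot stream: Q = 78.5 × 5.19 × (523 − 218) = 124260 kJ/min
Energy balance on cold side (adiabatic exchanger): Q = ṁ_c·Cp_c·(T_c,out − T_c,in)
ṁ_c = 124260 / [2.15 × (49.0 − -17.9)] = 863.92 kg/min

ṁ_c = 864 kg/min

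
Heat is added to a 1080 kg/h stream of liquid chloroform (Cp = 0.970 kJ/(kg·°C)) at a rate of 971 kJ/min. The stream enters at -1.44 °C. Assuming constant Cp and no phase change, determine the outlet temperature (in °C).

Q = 971 kJ/min = 58260 kJ/h
ΔT = Q/(ṁ·Cp) = 58260/(1080×0.970) = 55.613 K
T_out = -1.44 + 55.613 = 54.173 °C

T_out = 54.2 °C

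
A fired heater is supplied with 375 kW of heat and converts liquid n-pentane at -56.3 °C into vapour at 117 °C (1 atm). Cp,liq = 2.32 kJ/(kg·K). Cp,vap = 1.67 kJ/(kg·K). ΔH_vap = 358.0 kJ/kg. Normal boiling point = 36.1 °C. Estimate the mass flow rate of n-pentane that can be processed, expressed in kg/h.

Δh = 2.32×(36.1−-56.3) + 358.0 + 1.67×(117−36.1) = 707.47 kJ/kg
Q = 375 kW = 375 kJ/s = 1.35e+06 kJ/h
ṁ = Q/Δh = 1.35e+06 / 707.47 = 1908.2 kg/h

ṁ = 1910 kg/h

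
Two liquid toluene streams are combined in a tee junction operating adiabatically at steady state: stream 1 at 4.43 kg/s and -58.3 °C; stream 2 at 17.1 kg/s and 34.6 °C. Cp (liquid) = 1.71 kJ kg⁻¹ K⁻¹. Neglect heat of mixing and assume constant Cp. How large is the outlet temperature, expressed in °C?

Adiabatic, steady state ⇒ Σ ṁᵢCp,ᵢ(T_out − Tᵢ) = 0
T_out = Σ ṁᵢCp,ᵢTᵢ / Σ ṁᵢCp,ᵢ
      = 570.1 / 36.816 = 15.485 °C

T_out = 15.5 °C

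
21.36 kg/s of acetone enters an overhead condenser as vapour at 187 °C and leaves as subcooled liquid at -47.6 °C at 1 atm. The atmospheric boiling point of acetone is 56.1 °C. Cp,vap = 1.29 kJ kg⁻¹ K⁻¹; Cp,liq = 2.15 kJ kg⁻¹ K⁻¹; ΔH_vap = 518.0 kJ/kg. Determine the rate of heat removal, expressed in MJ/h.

vapour 187→56.1 °C: -168.86 kJ/kg
condensation at 56.1 °C: -518 kJ/kg
liquid 56.1→-47.6 °C: -222.95 kJ/kg
Δh = -168.86 + -518 + -222.95 = -909.82 kJ/kg
Q = ṁ·Δh = 21.36 kg/s × -909.82 kJ/kg = -19434 kJ/s
|Q| = 19434 kW = 69961 MJ/h

Q_c = 70000 MJ/h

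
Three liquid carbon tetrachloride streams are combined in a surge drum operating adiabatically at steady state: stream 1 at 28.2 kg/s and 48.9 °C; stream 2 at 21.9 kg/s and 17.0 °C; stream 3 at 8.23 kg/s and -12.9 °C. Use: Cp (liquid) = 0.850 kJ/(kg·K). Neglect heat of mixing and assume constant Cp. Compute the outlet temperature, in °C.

Adiabatic, steady state ⇒ Σ ṁᵢCp,ᵢ(T_out − Tᵢ) = 0
Σ ṁᵢCp,ᵢTᵢ = 28.2×0.850×48.9 + 21.9×0.850×17.0 + 8.23×0.850×-12.9 = 1398.3
Σ ṁᵢCp,ᵢ = 28.2×0.850 + 21.9×0.850 + 8.23×0.850 = 49.581
T_out = 1398.3 / 49.581 = 28.204 °C

T_out = 28.2 °C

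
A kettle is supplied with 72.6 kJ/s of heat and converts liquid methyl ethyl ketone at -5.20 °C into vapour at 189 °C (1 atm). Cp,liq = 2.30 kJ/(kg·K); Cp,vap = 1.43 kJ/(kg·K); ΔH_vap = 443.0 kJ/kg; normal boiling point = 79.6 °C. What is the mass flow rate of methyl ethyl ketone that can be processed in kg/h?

ṁ = 329 kg/h

Δh = 2.30×(79.6−-5.20) + 443.0 + 1.43×(189−79.6) = 794.48 kJ/kg
Q = 72.6 kJ/s = 72.6 kJ/s = 261360 kJ/h
ṁ = Q/Δh = 261360 / 794.48 = 328.97 kg/h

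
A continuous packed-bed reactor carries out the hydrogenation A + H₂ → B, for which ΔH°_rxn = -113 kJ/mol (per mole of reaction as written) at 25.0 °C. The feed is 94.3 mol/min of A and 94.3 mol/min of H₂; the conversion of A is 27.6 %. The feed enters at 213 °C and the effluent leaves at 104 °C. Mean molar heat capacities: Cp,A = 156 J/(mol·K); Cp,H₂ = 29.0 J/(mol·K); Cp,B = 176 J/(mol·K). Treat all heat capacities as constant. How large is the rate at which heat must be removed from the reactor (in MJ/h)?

Q_out = 292 MJ/h

Extent of reaction ξ = 0.276 × 94.3 = 26.027 mol/min
Reaction term: ξ·ΔH°_rxn = 26.027 × -113 = -2941 kJ/min
Sensible, feed 213→25 °C: -3279.8 kJ/min
Outlet flows (mol/min): A 68.273, H₂ 68.273, B 26.027
Sensible, products 25→104 °C: 1359.7 kJ/min
Q = ΔH = -4861.1 kJ/min = -81.018 kW
Heat removed = 291.67 MJ/h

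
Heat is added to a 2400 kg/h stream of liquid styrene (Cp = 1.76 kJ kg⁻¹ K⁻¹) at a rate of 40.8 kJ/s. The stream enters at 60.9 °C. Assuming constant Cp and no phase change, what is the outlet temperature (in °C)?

Q = 40.8 kJ/s = 146880 kJ/h
ΔT = Q/(ṁ·Cp) = 146880/(2400×1.76) = 34.773 K
T_out = 60.9 + 34.773 = 95.673 °C

T_out = 95.7 °C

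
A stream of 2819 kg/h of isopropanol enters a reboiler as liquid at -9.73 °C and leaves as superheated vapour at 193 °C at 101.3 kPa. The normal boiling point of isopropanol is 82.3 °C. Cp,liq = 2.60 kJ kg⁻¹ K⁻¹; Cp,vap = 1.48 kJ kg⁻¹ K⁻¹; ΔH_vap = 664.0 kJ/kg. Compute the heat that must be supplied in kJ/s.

Q = 836 kJ/s

liquid -9.73→82.3 °C: 239.28 kJ/kg
vaporisation at 82.3 °C: 664 kJ/kg
vapour 82.3→193 °C: 163.84 kJ/kg
Δh = 239.28 + 664 + 163.84 = 1067.1 kJ/kg
Q = ṁ·Δh = 2819 kg/h × 1067.1 kJ/kg = 3.0082e+06 kJ/h
|Q| = 835.61 kW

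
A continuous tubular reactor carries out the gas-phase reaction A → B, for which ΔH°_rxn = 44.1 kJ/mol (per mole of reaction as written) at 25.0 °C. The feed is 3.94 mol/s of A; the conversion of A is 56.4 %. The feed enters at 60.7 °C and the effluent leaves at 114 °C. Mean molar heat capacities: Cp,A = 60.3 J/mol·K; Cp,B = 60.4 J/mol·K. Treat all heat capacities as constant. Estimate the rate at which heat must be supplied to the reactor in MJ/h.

Q_in = 398 MJ/h

Extent of reaction ξ = 0.564 × 3.94 = 2.2222 mol/s
Reaction term: ξ·ΔH°_rxn = 2.2222 × 44.1 = 97.997 kJ/s
Sensible, feed 60.7→25 °C: -8.4817 kJ/s
Outlet flows (mol/s): A 1.7178, B 2.2222
Sensible, products 25→114 °C: 21.165 kJ/s
Q = ΔH = 110.68 kJ/s = 110.68 kW
Heat supplied = 398.45 MJ/h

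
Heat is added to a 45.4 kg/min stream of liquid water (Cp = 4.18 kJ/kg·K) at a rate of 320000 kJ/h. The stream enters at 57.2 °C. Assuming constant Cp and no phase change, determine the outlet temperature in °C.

Q = 320000 kJ/h = 5333.3 kJ/min
ΔT = Q/(ṁ·Cp) = 5333.3/(45.4×4.18) = 28.104 K
T_out = 57.2 + 28.104 = 85.304 °C

T_out = 85.3 °C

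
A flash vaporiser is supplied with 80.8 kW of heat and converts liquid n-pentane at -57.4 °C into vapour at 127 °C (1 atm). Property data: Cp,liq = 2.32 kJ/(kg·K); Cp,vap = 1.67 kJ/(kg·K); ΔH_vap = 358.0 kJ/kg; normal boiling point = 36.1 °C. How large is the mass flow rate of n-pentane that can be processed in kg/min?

ṁ = 6.67 kg/min

Δh = 2.32×(36.1−-57.4) + 358.0 + 1.67×(127−36.1) = 726.72 kJ/kg
Q = 80.8 kW = 80.8 kJ/s = 4848 kJ/min
ṁ = Q/Δh = 4848 / 726.72 = 6.671 kg/min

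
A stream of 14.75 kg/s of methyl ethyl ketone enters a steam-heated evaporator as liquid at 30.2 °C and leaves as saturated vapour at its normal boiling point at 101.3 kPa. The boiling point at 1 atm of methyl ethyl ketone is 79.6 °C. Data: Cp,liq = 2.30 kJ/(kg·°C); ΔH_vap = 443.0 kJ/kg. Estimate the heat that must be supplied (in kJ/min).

Q = 493000 kJ/min

liquid 30.2→79.6 °C: 113.62 kJ/kg
vaporisation at 79.6 °C: 443 kJ/kg
Δh = 113.62 + 443 = 556.62 kJ/kg
Q = ṁ·Δh = 14.75 kg/s × 556.62 kJ/kg = 8210.1 kJ/s
|Q| = 8210.1 kW = 492610 kJ/min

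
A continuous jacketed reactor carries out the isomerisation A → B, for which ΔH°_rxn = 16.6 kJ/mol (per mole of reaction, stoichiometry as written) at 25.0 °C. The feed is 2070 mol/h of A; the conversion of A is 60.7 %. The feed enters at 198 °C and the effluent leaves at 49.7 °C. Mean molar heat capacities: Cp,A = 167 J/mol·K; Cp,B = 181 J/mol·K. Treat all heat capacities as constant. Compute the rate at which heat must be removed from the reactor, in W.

Extent of reaction ξ = 0.607 × 2070 = 1256.5 mol/h
Reaction term: ξ·ΔH°_rxn = 1256.5 × 16.6 = 20858 kJ/h
Sensible, feed 198→25 °C: -59804 kJ/h
Outlet flows (mol/h): A 813.51, B 1256.5
Sensible, products 25→49.7 °C: 8973 kJ/h
Q = ΔH = -29974 kJ/h = -8.326 kW
Heat removed = 8326 W

Q_out = 8330 W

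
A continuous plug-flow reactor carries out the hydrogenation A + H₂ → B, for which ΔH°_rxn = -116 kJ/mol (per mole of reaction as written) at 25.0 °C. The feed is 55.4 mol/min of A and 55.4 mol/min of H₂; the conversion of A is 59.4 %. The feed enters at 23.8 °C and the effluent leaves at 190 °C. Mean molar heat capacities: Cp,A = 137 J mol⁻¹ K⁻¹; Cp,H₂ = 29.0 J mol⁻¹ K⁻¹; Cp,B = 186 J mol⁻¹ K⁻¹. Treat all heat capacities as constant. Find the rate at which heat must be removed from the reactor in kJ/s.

Q_out = 36.3 kJ/s

Extent of reaction ξ = 0.594 × 55.4 = 32.908 mol/min
Reaction term: ξ·ΔH°_rxn = 32.908 × -116 = -3817.3 kJ/min
Sensible, feed 23.8→25 °C: 11.036 kJ/min
Outlet flows (mol/min): A 22.492, H₂ 22.492, B 32.908
Sensible, products 25→190 °C: 1626 kJ/min
Q = ΔH = -2180.2 kJ/min = -36.337 kW
Heat removed = 36.337 kJ/s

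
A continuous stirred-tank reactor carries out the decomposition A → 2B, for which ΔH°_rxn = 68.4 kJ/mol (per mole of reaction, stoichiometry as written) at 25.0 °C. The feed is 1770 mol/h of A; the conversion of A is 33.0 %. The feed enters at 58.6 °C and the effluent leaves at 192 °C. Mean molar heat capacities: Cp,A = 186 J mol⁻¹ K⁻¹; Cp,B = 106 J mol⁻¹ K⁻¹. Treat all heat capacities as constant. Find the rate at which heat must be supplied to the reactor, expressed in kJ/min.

Q_in = 1440 kJ/min

Extent of reaction ξ = 0.330 × 1770 = 584.1 mol/h
Reaction term: ξ·ΔH°_rxn = 584.1 × 68.4 = 39952 kJ/h
Sensible, feed 58.6→25 °C: -11062 kJ/h
Outlet flows (mol/h): A 1185.9, B 1168.2
Sensible, products 25→192 °C: 57516 kJ/h
Q = ΔH = 86407 kJ/h = 24.002 kW
Heat supplied = 1440.1 kJ/min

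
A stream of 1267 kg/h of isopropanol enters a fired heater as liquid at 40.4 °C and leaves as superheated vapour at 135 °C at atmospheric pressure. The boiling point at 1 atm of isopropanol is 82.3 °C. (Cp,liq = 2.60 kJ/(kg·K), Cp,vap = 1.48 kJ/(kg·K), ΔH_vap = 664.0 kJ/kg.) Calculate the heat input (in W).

liquid 40.4→82.3 °C: 108.94 kJ/kg
vaporisation at 82.3 °C: 664 kJ/kg
vapour 82.3→135 °C: 77.996 kJ/kg
Δh = 108.94 + 664 + 77.996 = 850.94 kJ/kg
Q = ṁ·Δh = 1267 kg/h × 850.94 kJ/kg = 1.0781e+06 kJ/h
|Q| = 299.48 kW = 299480 W

Q = 299000 W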